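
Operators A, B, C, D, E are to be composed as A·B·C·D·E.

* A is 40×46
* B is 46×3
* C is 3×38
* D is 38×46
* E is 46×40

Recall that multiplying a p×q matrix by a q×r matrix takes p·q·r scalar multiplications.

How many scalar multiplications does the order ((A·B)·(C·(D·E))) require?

(A·B): 40×46 by 46×3 → 40×3, cost 40·46·3 = 5520
(D·E): 38×46 by 46×40 → 38×40, cost 38·46·40 = 69920
(C·(D·E)): 3×38 by 38×40 → 3×40, cost 3·38·40 = 4560; cumulative 74480
((A·B)·(C·(D·E))): 40×3 by 3×40 → 40×40, cost 40·3·40 = 4800; cumulative 84800
Total: 84800 scalar multiplications.

84800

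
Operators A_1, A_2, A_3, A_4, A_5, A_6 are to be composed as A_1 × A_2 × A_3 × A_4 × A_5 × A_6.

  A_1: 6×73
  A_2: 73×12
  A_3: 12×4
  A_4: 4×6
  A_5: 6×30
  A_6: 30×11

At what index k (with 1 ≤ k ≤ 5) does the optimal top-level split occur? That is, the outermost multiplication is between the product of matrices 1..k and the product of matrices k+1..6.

3

Adjacent pairs: A_1A_2 = 6·73·12 = 5256; A_2A_3 = 73·12·4 = 3504; A_3A_4 = 12·4·6 = 288; A_4A_5 = 4·6·30 = 720; A_5A_6 = 6·30·11 = 1980.
Length 3: A_1..A_3: k=1: 0+3504+6·73·4=5256; k=2: 5256+0+6·12·4=5544 → min 5256 | A_2..A_4: k=2: 0+288+73·12·6=5544; k=3: 3504+0+73·4·6=5256 → min 5256 | A_3..A_5: k=3: 0+720+12·4·30=2160; k=4: 288+0+12·6·30=2448 → min 2160 | A_4..A_6: k=4: 0+1980+4·6·11=2244; k=5: 720+0+4·30·11=2040 → min 2040.
Length 4: A_1..A_4: k=1: 0+5256+6·73·6=7884; k=2: 5256+288+6·12·6=5976; k=3: 5256+0+6·4·6=5400 → min 5400 | A_2..A_5: k=2: 0+2160+73·12·30=28440; k=3: 3504+720+73·4·30=12984; k=4: 5256+0+73·6·30=18396 → min 12984 | A_3..A_6: k=3: 0+2040+12·4·11=2568; k=4: 288+1980+12·6·11=3060; k=5: 2160+0+12·30·11=6120 → min 2568.
Length 5: A_1..A_5: k=1: 0+12984+6·73·30=26124; k=2: 5256+2160+6·12·30=9576; k=3: 5256+720+6·4·30=6696; k=4: 5400+0+6·6·30=6480 → min 6480 | A_2..A_6: k=2: 0+2568+73·12·11=12204; k=3: 3504+2040+73·4·11=8756; k=4: 5256+1980+73·6·11=12054; k=5: 12984+0+73·30·11=37074 → min 8756.
Top-level splits: k=1: (A_1..A_1)·(A_2..A_6) → 0+8756+6·73·11 = 13574; k=2: (A_1..A_2)·(A_3..A_6) → 5256+2568+6·12·11 = 8616; k=3: (A_1..A_3)·(A_4..A_6) → 5256+2040+6·4·11 = 7560; k=4: (A_1..A_4)·(A_5..A_6) → 5400+1980+6·6·11 = 7776; k=5: (A_1..A_5)·(A_6..A_6) → 6480+0+6·30·11 = 8460.
Best split is after A_3, i.e. k = 3.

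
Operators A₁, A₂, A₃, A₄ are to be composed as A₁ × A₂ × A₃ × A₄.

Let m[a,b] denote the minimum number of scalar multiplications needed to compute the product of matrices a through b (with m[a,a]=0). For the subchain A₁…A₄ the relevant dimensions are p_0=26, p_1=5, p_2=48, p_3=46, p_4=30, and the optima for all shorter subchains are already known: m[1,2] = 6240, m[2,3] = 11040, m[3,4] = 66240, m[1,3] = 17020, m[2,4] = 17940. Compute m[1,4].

21840

m[1,4] = min over k∈[1,3] of m[1,k]+m[k+1,4]+p_{0}·p_k·p_{4}.
k=1: 0 + 17940 + 26·5·30 = 21840; k=2: 6240 + 66240 + 26·48·30 = 109920; k=3: 17020 + 0 + 26·46·30 = 52900.
Minimum: 21840 at k=1.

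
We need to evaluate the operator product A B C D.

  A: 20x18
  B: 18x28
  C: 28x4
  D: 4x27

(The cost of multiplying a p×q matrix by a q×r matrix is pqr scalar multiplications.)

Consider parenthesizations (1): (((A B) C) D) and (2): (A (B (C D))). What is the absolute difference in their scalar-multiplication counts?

11872

Order (1) = (((A B) C) D): (A B): 20×18 by 18×28 → 20×28, cost 20·18·28 = 10080; ((A B) C): 20×28 by 28×4 → 20×4, cost 20·28·4 = 2240; cumulative 12320; (((A B) C) D): 20×4 by 4×27 → 20×27, cost 20·4·27 = 2160; cumulative 14480. Total 14480.
Order (2) = (A (B (C D))): (C D): 28×4 by 4×27 → 28×27, cost 28·4·27 = 3024; (B (C D)): 18×28 by 28×27 → 18×27, cost 18·28·27 = 13608; cumulative 16632; (A (B (C D))): 20×18 by 18×27 → 20×27, cost 20·18·27 = 9720; cumulative 26352. Total 26352.
Difference: |14480 − 26352| = 11872.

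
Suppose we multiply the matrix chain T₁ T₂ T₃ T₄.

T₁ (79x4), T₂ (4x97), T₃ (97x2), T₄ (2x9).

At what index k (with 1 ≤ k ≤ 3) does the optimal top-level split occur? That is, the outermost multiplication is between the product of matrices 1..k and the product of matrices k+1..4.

3

Adjacent pairs: T₁T₂ = 79·4·97 = 30652; T₂T₃ = 4·97·2 = 776; T₃T₄ = 97·2·9 = 1746.
Length 3: T₁..T₃: k=1: 0+776+79·4·2=1408; k=2: 30652+0+79·97·2=45978 → min 1408 | T₂..T₄: k=2: 0+1746+4·97·9=5238; k=3: 776+0+4·2·9=848 → min 848.
Top-level splits: k=1: (T₁..T₁)·(T₂..T₄) → 0+848+79·4·9 = 3692; k=2: (T₁..T₂)·(T₃..T₄) → 30652+1746+79·97·9 = 101365; k=3: (T₁..T₃)·(T₄..T₄) → 1408+0+79·2·9 = 2830.
Best split is after T₃, i.e. k = 3.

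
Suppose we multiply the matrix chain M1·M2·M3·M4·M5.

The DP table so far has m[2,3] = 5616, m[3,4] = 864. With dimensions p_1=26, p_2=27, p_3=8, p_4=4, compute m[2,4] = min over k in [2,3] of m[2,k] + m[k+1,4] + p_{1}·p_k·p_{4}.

m[2,4] = min over k∈[2,3] of m[2,k]+m[k+1,4]+p_{1}·p_k·p_{4}.
k=2: 0 + 864 + 26·27·4 = 3672; k=3: 5616 + 0 + 26·8·4 = 6448.
Minimum: 3672 at k=2.

3672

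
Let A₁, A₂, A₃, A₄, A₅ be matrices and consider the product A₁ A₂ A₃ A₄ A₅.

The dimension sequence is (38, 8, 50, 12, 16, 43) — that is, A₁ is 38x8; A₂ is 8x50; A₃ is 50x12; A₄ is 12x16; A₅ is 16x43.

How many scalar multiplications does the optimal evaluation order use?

Adjacent pairs: A₁A₂ = 38·8·50 = 15200; A₂A₃ = 8·50·12 = 4800; A₃A₄ = 50·12·16 = 9600; A₄A₅ = 12·16·43 = 8256.
Length 3: A₁..A₃: k=1: 0+4800+38·8·12=8448; k=2: 15200+0+38·50·12=38000 → min 8448 | A₂..A₄: k=2: 0+9600+8·50·16=16000; k=3: 4800+0+8·12·16=6336 → min 6336 | A₃..A₅: k=3: 0+8256+50·12·43=34056; k=4: 9600+0+50·16·43=44000 → min 34056.
Length 4: A₁..A₄: k=1: 0+6336+38·8·16=11200; k=2: 15200+9600+38·50·16=55200; k=3: 8448+0+38·12·16=15744 → min 11200 | A₂..A₅: k=2: 0+34056+8·50·43=51256; k=3: 4800+8256+8·12·43=17184; k=4: 6336+0+8·16·43=11840 → min 11840.
Length 5: A₁..A₅: k=1: 0+11840+38·8·43=24912; k=2: 15200+34056+38·50·43=130956; k=3: 8448+8256+38·12·43=36312; k=4: 11200+0+38·16·43=37344 → min 24912.
Optimal order: (A₁ (((A₂ A₃) A₄) A₅)) with cost 24912.

24912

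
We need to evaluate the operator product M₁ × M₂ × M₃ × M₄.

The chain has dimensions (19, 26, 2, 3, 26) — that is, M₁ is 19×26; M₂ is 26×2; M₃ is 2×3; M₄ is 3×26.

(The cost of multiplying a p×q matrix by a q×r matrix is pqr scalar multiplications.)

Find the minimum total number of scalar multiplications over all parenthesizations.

Adjacent pairs: M₁M₂ = 19·26·2 = 988; M₂M₃ = 26·2·3 = 156; M₃M₄ = 2·3·26 = 156.
Length 3: M₁..M₃: k=1: 0+156+19·26·3=1638; k=2: 988+0+19·2·3=1102 → min 1102 | M₂..M₄: k=2: 0+156+26·2·26=1508; k=3: 156+0+26·3·26=2184 → min 1508.
Length 4: M₁..M₄: k=1: 0+1508+19·26·26=14352; k=2: 988+156+19·2·26=2132; k=3: 1102+0+19·3·26=2584 → min 2132.
Optimal order: ((M₁ × M₂) × (M₃ × M₄)) with cost 2132.

2132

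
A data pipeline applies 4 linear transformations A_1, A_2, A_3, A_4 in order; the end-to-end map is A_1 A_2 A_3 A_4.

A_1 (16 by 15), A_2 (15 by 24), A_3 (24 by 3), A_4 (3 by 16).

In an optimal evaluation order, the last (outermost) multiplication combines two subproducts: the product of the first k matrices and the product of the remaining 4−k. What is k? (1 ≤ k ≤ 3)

3

Adjacent pairs: A_1A_2 = 16·15·24 = 5760; A_2A_3 = 15·24·3 = 1080; A_3A_4 = 24·3·16 = 1152.
Length 3: A_1..A_3: k=1: 0+1080+16·15·3=1800; k=2: 5760+0+16·24·3=6912 → min 1800 | A_2..A_4: k=2: 0+1152+15·24·16=6912; k=3: 1080+0+15·3·16=1800 → min 1800.
Top-level splits: k=1: (A_1..A_1)·(A_2..A_4) → 0+1800+16·15·16 = 5640; k=2: (A_1..A_2)·(A_3..A_4) → 5760+1152+16·24·16 = 13056; k=3: (A_1..A_3)·(A_4..A_4) → 1800+0+16·3·16 = 2568.
Best split is after A_3, i.e. k = 3.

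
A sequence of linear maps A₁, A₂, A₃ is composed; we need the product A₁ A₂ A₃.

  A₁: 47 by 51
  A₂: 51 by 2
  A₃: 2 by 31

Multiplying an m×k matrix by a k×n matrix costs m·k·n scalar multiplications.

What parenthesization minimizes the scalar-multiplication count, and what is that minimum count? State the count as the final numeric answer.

7708

(A₁ (A₂ A₃)): cost 77469.
((A₁ A₂) A₃): cost 7708.
Optimal: ((A₁ A₂) A₃) with cost 7708.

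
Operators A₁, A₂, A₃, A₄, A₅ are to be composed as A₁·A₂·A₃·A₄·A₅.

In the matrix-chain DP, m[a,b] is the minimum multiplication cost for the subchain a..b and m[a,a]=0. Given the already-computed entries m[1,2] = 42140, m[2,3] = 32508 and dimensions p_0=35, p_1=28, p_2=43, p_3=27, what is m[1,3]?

58968

m[1,3] = min over k∈[1,2] of m[1,k]+m[k+1,3]+p_{0}·p_k·p_{3}.
k=1: 0 + 32508 + 35·28·27 = 58968; k=2: 42140 + 0 + 35·43·27 = 82775.
Minimum: 58968 at k=1.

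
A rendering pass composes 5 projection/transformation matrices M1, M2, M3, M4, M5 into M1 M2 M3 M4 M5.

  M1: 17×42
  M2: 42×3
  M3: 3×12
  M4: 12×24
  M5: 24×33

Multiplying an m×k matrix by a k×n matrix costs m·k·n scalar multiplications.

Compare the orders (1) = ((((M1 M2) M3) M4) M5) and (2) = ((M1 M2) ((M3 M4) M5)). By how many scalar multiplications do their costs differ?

14049

Order (1) = ((((M1 M2) M3) M4) M5): (M1 M2): 17×42 by 42×3 → 17×3, cost 17·42·3 = 2142; ((M1 M2) M3): 17×3 by 3×12 → 17×12, cost 17·3·12 = 612; cumulative 2754; (((M1 M2) M3) M4): 17×12 by 12×24 → 17×24, cost 17·12·24 = 4896; cumulative 7650; ((((M1 M2) M3) M4) M5): 17×24 by 24×33 → 17×33, cost 17·24·33 = 13464; cumulative 21114. Total 21114.
Order (2) = ((M1 M2) ((M3 M4) M5)): (M1 M2): 17×42 by 42×3 → 17×3, cost 17·42·3 = 2142; (M3 M4): 3×12 by 12×24 → 3×24, cost 3·12·24 = 864; ((M3 M4) M5): 3×24 by 24×33 → 3×33, cost 3·24·33 = 2376; cumulative 3240; ((M1 M2) ((M3 M4) M5)): 17×3 by 3×33 → 17×33, cost 17·3·33 = 1683; cumulative 7065. Total 7065.
Difference: |21114 − 7065| = 14049.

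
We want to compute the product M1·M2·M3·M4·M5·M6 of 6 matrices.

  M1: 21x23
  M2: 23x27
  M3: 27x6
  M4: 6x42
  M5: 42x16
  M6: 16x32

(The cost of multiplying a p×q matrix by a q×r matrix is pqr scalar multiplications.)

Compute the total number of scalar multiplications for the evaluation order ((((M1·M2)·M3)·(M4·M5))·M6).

(M1·M2): 21×23 by 23×27 → 21×27, cost 21·23·27 = 13041
((M1·M2)·M3): 21×27 by 27×6 → 21×6, cost 21·27·6 = 3402; cumulative 16443
(M4·M5): 6×42 by 42×16 → 6×16, cost 6·42·16 = 4032
(((M1·M2)·M3)·(M4·M5)): 21×6 by 6×16 → 21×16, cost 21·6·16 = 2016; cumulative 22491
((((M1·M2)·M3)·(M4·M5))·M6): 21×16 by 16×32 → 21×32, cost 21·16·32 = 10752; cumulative 33243
Total: 33243 scalar multiplications.

33243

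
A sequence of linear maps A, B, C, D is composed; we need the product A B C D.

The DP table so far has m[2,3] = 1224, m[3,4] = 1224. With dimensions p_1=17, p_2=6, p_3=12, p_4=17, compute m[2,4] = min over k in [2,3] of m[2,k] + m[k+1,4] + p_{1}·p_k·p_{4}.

2958

m[2,4] = min over k∈[2,3] of m[2,k]+m[k+1,4]+p_{1}·p_k·p_{4}.
k=2: 0 + 1224 + 17·6·17 = 2958; k=3: 1224 + 0 + 17·12·17 = 4692.
Minimum: 2958 at k=2.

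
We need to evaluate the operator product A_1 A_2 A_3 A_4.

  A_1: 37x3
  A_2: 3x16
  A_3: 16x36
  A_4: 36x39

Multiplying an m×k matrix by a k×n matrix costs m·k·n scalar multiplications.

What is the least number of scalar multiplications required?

Adjacent pairs: A_1A_2 = 37·3·16 = 1776; A_2A_3 = 3·16·36 = 1728; A_3A_4 = 16·36·39 = 22464.
Length 3: A_1..A_3: k=1: 0+1728+37·3·36=5724; k=2: 1776+0+37·16·36=23088 → min 5724 | A_2..A_4: k=2: 0+22464+3·16·39=24336; k=3: 1728+0+3·36·39=5940 → min 5940.
Length 4: A_1..A_4: k=1: 0+5940+37·3·39=10269; k=2: 1776+22464+37·16·39=47328; k=3: 5724+0+37·36·39=57672 → min 10269.
Optimal order: (A_1 ((A_2 A_3) A_4)) with cost 10269.

10269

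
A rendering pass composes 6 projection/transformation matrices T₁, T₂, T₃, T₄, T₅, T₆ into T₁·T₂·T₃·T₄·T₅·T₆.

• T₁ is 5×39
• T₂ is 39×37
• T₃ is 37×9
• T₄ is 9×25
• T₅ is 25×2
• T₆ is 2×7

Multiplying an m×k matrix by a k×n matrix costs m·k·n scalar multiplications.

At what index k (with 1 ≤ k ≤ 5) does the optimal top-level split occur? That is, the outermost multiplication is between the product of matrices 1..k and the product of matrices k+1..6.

5

Adjacent pairs: T₁T₂ = 5·39·37 = 7215; T₂T₃ = 39·37·9 = 12987; T₃T₄ = 37·9·25 = 8325; T₄T₅ = 9·25·2 = 450; T₅T₆ = 25·2·7 = 350.
Length 3: T₁..T₃: k=1: 0+12987+5·39·9=14742; k=2: 7215+0+5·37·9=8880 → min 8880 | T₂..T₄: k=2: 0+8325+39·37·25=44400; k=3: 12987+0+39·9·25=21762 → min 21762 | T₃..T₅: k=3: 0+450+37·9·2=1116; k=4: 8325+0+37·25·2=10175 → min 1116 | T₄..T₆: k=4: 0+350+9·25·7=1925; k=5: 450+0+9·2·7=576 → min 576.
Length 4: T₁..T₄: k=1: 0+21762+5·39·25=26637; k=2: 7215+8325+5·37·25=20165; k=3: 8880+0+5·9·25=10005 → min 10005 | T₂..T₅: k=2: 0+1116+39·37·2=4002; k=3: 12987+450+39·9·2=14139; k=4: 21762+0+39·25·2=23712 → min 4002 | T₃..T₆: k=3: 0+576+37·9·7=2907; k=4: 8325+350+37·25·7=15150; k=5: 1116+0+37·2·7=1634 → min 1634.
Length 5: T₁..T₅: k=1: 0+4002+5·39·2=4392; k=2: 7215+1116+5·37·2=8701; k=3: 8880+450+5·9·2=9420; k=4: 10005+0+5·25·2=10255 → min 4392 | T₂..T₆: k=2: 0+1634+39·37·7=11735; k=3: 12987+576+39·9·7=16020; k=4: 21762+350+39·25·7=28937; k=5: 4002+0+39·2·7=4548 → min 4548.
Top-level splits: k=1: (T₁..T₁)·(T₂..T₆) → 0+4548+5·39·7 = 5913; k=2: (T₁..T₂)·(T₃..T₆) → 7215+1634+5·37·7 = 10144; k=3: (T₁..T₃)·(T₄..T₆) → 8880+576+5·9·7 = 9771; k=4: (T₁..T₄)·(T₅..T₆) → 10005+350+5·25·7 = 11230; k=5: (T₁..T₅)·(T₆..T₆) → 4392+0+5·2·7 = 4462.
Best split is after T₅, i.e. k = 5.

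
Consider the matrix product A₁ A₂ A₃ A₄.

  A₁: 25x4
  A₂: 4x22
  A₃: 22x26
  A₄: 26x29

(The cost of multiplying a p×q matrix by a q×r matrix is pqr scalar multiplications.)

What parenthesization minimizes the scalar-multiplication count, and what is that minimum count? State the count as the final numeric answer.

8204

Adjacent pairs: A₁A₂ = 25·4·22 = 2200; A₂A₃ = 4·22·26 = 2288; A₃A₄ = 22·26·29 = 16588.
Length 3: A₁..A₃: k=1: 0+2288+25·4·26=4888; k=2: 2200+0+25·22·26=16500 → min 4888 | A₂..A₄: k=2: 0+16588+4·22·29=19140; k=3: 2288+0+4·26·29=5304 → min 5304.
Length 4: A₁..A₄: k=1: 0+5304+25·4·29=8204; k=2: 2200+16588+25·22·29=34738; k=3: 4888+0+25·26·29=23738 → min 8204.
Optimal parenthesization: (A₁ ((A₂ A₃) A₄)) with cost 8204.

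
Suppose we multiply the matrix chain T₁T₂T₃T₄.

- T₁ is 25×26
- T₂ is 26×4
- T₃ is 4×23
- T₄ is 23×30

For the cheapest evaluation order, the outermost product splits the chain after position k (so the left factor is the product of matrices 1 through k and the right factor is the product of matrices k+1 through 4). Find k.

2

Adjacent pairs: T₁T₂ = 25·26·4 = 2600; T₂T₃ = 26·4·23 = 2392; T₃T₄ = 4·23·30 = 2760.
Length 3: T₁..T₃: k=1: 0+2392+25·26·23=17342; k=2: 2600+0+25·4·23=4900 → min 4900 | T₂..T₄: k=2: 0+2760+26·4·30=5880; k=3: 2392+0+26·23·30=20332 → min 5880.
Top-level splits: k=1: (T₁..T₁)·(T₂..T₄) → 0+5880+25·26·30 = 25380; k=2: (T₁..T₂)·(T₃..T₄) → 2600+2760+25·4·30 = 8360; k=3: (T₁..T₃)·(T₄..T₄) → 4900+0+25·23·30 = 22150.
Best split is after T₂, i.e. k = 2.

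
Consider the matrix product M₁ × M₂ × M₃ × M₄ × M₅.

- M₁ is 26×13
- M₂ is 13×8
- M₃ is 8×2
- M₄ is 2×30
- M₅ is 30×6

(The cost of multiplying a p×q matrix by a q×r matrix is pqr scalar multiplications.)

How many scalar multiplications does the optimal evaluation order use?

Adjacent pairs: M₁M₂ = 26·13·8 = 2704; M₂M₃ = 13·8·2 = 208; M₃M₄ = 8·2·30 = 480; M₄M₅ = 2·30·6 = 360.
Length 3: M₁..M₃: k=1: 0+208+26·13·2=884; k=2: 2704+0+26·8·2=3120 → min 884 | M₂..M₄: k=2: 0+480+13·8·30=3600; k=3: 208+0+13·2·30=988 → min 988 | M₃..M₅: k=3: 0+360+8·2·6=456; k=4: 480+0+8·30·6=1920 → min 456.
Length 4: M₁..M₄: k=1: 0+988+26·13·30=11128; k=2: 2704+480+26·8·30=9424; k=3: 884+0+26·2·30=2444 → min 2444 | M₂..M₅: k=2: 0+456+13·8·6=1080; k=3: 208+360+13·2·6=724; k=4: 988+0+13·30·6=3328 → min 724.
Length 5: M₁..M₅: k=1: 0+724+26·13·6=2752; k=2: 2704+456+26·8·6=4408; k=3: 884+360+26·2·6=1556; k=4: 2444+0+26·30·6=7124 → min 1556.
Optimal order: ((M₁ × (M₂ × M₃)) × (M₄ × M₅)) with cost 1556.

1556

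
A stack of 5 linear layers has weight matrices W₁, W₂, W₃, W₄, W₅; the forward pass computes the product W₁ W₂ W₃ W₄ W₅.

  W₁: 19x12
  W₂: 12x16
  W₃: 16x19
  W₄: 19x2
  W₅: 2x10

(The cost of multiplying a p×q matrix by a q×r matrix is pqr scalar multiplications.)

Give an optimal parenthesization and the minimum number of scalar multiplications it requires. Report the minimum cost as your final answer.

1828

Adjacent pairs: W₁W₂ = 19·12·16 = 3648; W₂W₃ = 12·16·19 = 3648; W₃W₄ = 16·19·2 = 608; W₄W₅ = 19·2·10 = 380.
Length 3: W₁..W₃: k=1: 0+3648+19·12·19=7980; k=2: 3648+0+19·16·19=9424 → min 7980 | W₂..W₄: k=2: 0+608+12·16·2=992; k=3: 3648+0+12·19·2=4104 → min 992 | W₃..W₅: k=3: 0+380+16·19·10=3420; k=4: 608+0+16·2·10=928 → min 928.
Length 4: W₁..W₄: k=1: 0+992+19·12·2=1448; k=2: 3648+608+19·16·2=4864; k=3: 7980+0+19·19·2=8702 → min 1448 | W₂..W₅: k=2: 0+928+12·16·10=2848; k=3: 3648+380+12·19·10=6308; k=4: 992+0+12·2·10=1232 → min 1232.
Length 5: W₁..W₅: k=1: 0+1232+19·12·10=3512; k=2: 3648+928+19·16·10=7616; k=3: 7980+380+19·19·10=11970; k=4: 1448+0+19·2·10=1828 → min 1828.
Optimal parenthesization: ((W₁ (W₂ (W₃ W₄))) W₅) with cost 1828.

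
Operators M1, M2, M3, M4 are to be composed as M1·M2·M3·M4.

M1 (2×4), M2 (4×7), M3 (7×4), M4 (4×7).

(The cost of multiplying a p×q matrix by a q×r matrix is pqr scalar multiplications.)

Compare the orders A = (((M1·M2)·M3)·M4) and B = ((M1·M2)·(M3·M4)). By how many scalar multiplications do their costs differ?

Order A = (((M1·M2)·M3)·M4): (M1·M2): 2×4 by 4×7 → 2×7, cost 2·4·7 = 56; ((M1·M2)·M3): 2×7 by 7×4 → 2×4, cost 2·7·4 = 56; cumulative 112; (((M1·M2)·M3)·M4): 2×4 by 4×7 → 2×7, cost 2·4·7 = 56; cumulative 168. Total 168.
Order B = ((M1·M2)·(M3·M4)): (M1·M2): 2×4 by 4×7 → 2×7, cost 2·4·7 = 56; (M3·M4): 7×4 by 4×7 → 7×7, cost 7·4·7 = 196; ((M1·M2)·(M3·M4)): 2×7 by 7×7 → 2×7, cost 2·7·7 = 98; cumulative 350. Total 350.
Difference: |168 − 350| = 182.

182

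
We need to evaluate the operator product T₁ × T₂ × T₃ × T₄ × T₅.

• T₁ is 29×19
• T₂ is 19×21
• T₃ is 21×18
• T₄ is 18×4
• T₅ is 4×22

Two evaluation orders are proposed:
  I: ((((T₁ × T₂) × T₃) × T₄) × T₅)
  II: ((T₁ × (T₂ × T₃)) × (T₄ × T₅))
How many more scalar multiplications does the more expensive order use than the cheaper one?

Order I = ((((T₁ × T₂) × T₃) × T₄) × T₅): (T₁ × T₂): 29×19 by 19×21 → 29×21, cost 29·19·21 = 11571; ((T₁ × T₂) × T₃): 29×21 by 21×18 → 29×18, cost 29·21·18 = 10962; cumulative 22533; (((T₁ × T₂) × T₃) × T₄): 29×18 by 18×4 → 29×4, cost 29·18·4 = 2088; cumulative 24621; ((((T₁ × T₂) × T₃) × T₄) × T₅): 29×4 by 4×22 → 29×22, cost 29·4·22 = 2552; cumulative 27173. Total 27173.
Order II = ((T₁ × (T₂ × T₃)) × (T₄ × T₅)): (T₂ × T₃): 19×21 by 21×18 → 19×18, cost 19·21·18 = 7182; (T₁ × (T₂ × T₃)): 29×19 by 19×18 → 29×18, cost 29·19·18 = 9918; cumulative 17100; (T₄ × T₅): 18×4 by 4×22 → 18×22, cost 18·4·22 = 1584; ((T₁ × (T₂ × T₃)) × (T₄ × T₅)): 29×18 by 18×22 → 29×22, cost 29·18·22 = 11484; cumulative 30168. Total 30168.
Difference: |27173 − 30168| = 2995.

2995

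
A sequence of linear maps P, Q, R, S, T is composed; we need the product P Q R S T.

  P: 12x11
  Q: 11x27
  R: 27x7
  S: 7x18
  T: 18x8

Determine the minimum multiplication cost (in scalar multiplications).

4683

Adjacent pairs: PQ = 12·11·27 = 3564; QR = 11·27·7 = 2079; RS = 27·7·18 = 3402; ST = 7·18·8 = 1008.
Length 3: P..R: k=1: 0+2079+12·11·7=3003; k=2: 3564+0+12·27·7=5832 → min 3003 | Q..S: k=2: 0+3402+11·27·18=8748; k=3: 2079+0+11·7·18=3465 → min 3465 | R..T: k=3: 0+1008+27·7·8=2520; k=4: 3402+0+27·18·8=7290 → min 2520.
Length 4: P..S: k=1: 0+3465+12·11·18=5841; k=2: 3564+3402+12·27·18=12798; k=3: 3003+0+12·7·18=4515 → min 4515 | Q..T: k=2: 0+2520+11·27·8=4896; k=3: 2079+1008+11·7·8=3703; k=4: 3465+0+11·18·8=5049 → min 3703.
Length 5: P..T: k=1: 0+3703+12·11·8=4759; k=2: 3564+2520+12·27·8=8676; k=3: 3003+1008+12·7·8=4683; k=4: 4515+0+12·18·8=6243 → min 4683.
Optimal order: ((P (Q R)) (S T)) with cost 4683.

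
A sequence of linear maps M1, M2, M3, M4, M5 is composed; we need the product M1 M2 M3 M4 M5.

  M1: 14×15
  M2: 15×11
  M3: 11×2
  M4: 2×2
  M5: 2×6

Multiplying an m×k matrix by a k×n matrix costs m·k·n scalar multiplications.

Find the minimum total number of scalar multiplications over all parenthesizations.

942

Adjacent pairs: M1M2 = 14·15·11 = 2310; M2M3 = 15·11·2 = 330; M3M4 = 11·2·2 = 44; M4M5 = 2·2·6 = 24.
Length 3: M1..M3: k=1: 0+330+14·15·2=750; k=2: 2310+0+14·11·2=2618 → min 750 | M2..M4: k=2: 0+44+15·11·2=374; k=3: 330+0+15·2·2=390 → min 374 | M3..M5: k=3: 0+24+11·2·6=156; k=4: 44+0+11·2·6=176 → min 156.
Length 4: M1..M4: k=1: 0+374+14·15·2=794; k=2: 2310+44+14·11·2=2662; k=3: 750+0+14·2·2=806 → min 794 | M2..M5: k=2: 0+156+15·11·6=1146; k=3: 330+24+15·2·6=534; k=4: 374+0+15·2·6=554 → min 534.
Length 5: M1..M5: k=1: 0+534+14·15·6=1794; k=2: 2310+156+14·11·6=3390; k=3: 750+24+14·2·6=942; k=4: 794+0+14·2·6=962 → min 942.
Optimal order: ((M1 (M2 M3)) (M4 M5)) with cost 942.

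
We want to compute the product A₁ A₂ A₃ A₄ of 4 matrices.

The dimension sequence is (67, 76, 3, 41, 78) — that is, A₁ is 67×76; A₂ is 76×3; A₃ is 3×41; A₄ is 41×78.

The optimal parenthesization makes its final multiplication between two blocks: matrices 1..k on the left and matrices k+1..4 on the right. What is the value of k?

2

Adjacent pairs: A₁A₂ = 67·76·3 = 15276; A₂A₃ = 76·3·41 = 9348; A₃A₄ = 3·41·78 = 9594.
Length 3: A₁..A₃: k=1: 0+9348+67·76·41=218120; k=2: 15276+0+67·3·41=23517 → min 23517 | A₂..A₄: k=2: 0+9594+76·3·78=27378; k=3: 9348+0+76·41·78=252396 → min 27378.
Top-level splits: k=1: (A₁..A₁)·(A₂..A₄) → 0+27378+67·76·78 = 424554; k=2: (A₁..A₂)·(A₃..A₄) → 15276+9594+67·3·78 = 40548; k=3: (A₁..A₃)·(A₄..A₄) → 23517+0+67·41·78 = 237783.
Best split is after A₂, i.e. k = 2.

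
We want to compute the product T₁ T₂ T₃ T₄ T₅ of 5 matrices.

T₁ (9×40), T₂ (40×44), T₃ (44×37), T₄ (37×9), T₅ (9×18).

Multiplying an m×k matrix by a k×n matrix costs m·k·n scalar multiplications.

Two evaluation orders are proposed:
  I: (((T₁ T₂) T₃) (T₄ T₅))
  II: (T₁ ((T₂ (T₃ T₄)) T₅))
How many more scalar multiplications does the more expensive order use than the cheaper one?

Order I = (((T₁ T₂) T₃) (T₄ T₅)): (T₁ T₂): 9×40 by 40×44 → 9×44, cost 9·40·44 = 15840; ((T₁ T₂) T₃): 9×44 by 44×37 → 9×37, cost 9·44·37 = 14652; cumulative 30492; (T₄ T₅): 37×9 by 9×18 → 37×18, cost 37·9·18 = 5994; (((T₁ T₂) T₃) (T₄ T₅)): 9×37 by 37×18 → 9×18, cost 9·37·18 = 5994; cumulative 42480. Total 42480.
Order II = (T₁ ((T₂ (T₃ T₄)) T₅)): (T₃ T₄): 44×37 by 37×9 → 44×9, cost 44·37·9 = 14652; (T₂ (T₃ T₄)): 40×44 by 44×9 → 40×9, cost 40·44·9 = 15840; cumulative 30492; ((T₂ (T₃ T₄)) T₅): 40×9 by 9×18 → 40×18, cost 40·9·18 = 6480; cumulative 36972; (T₁ ((T₂ (T₃ T₄)) T₅)): 9×40 by 40×18 → 9×18, cost 9·40·18 = 6480; cumulative 43452. Total 43452.
Difference: |42480 − 43452| = 972.

972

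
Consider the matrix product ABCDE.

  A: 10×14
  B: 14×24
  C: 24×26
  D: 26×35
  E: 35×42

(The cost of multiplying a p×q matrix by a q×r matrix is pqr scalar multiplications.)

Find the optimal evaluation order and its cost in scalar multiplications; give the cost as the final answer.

33400

Adjacent pairs: AB = 10·14·24 = 3360; BC = 14·24·26 = 8736; CD = 24·26·35 = 21840; DE = 26·35·42 = 38220.
Length 3: A..C: k=1: 0+8736+10·14·26=12376; k=2: 3360+0+10·24·26=9600 → min 9600 | B..D: k=2: 0+21840+14·24·35=33600; k=3: 8736+0+14·26·35=21476 → min 21476 | C..E: k=3: 0+38220+24·26·42=64428; k=4: 21840+0+24·35·42=57120 → min 57120.
Length 4: A..D: k=1: 0+21476+10·14·35=26376; k=2: 3360+21840+10·24·35=33600; k=3: 9600+0+10·26·35=18700 → min 18700 | B..E: k=2: 0+57120+14·24·42=71232; k=3: 8736+38220+14·26·42=62244; k=4: 21476+0+14·35·42=42056 → min 42056.
Length 5: A..E: k=1: 0+42056+10·14·42=47936; k=2: 3360+57120+10·24·42=70560; k=3: 9600+38220+10·26·42=58740; k=4: 18700+0+10·35·42=33400 → min 33400.
Optimal parenthesization: ((((AB)C)D)E) with cost 33400.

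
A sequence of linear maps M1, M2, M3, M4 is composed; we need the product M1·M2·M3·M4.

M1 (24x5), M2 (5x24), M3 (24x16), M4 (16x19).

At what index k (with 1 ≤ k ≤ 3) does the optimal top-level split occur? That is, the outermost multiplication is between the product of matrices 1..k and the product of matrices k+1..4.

Adjacent pairs: M1M2 = 24·5·24 = 2880; M2M3 = 5·24·16 = 1920; M3M4 = 24·16·19 = 7296.
Length 3: M1..M3: k=1: 0+1920+24·5·16=3840; k=2: 2880+0+24·24·16=12096 → min 3840 | M2..M4: k=2: 0+7296+5·24·19=9576; k=3: 1920+0+5·16·19=3440 → min 3440.
Top-level splits: k=1: (M1..M1)·(M2..M4) → 0+3440+24·5·19 = 5720; k=2: (M1..M2)·(M3..M4) → 2880+7296+24·24·19 = 21120; k=3: (M1..M3)·(M4..M4) → 3840+0+24·16·19 = 11136.
Best split is after M1, i.e. k = 1.

1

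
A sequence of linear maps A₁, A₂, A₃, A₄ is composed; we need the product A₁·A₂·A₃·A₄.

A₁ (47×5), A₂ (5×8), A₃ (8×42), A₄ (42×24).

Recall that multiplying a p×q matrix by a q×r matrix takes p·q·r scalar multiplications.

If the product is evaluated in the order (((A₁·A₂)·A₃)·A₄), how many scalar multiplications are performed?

(A₁·A₂): 47×5 by 5×8 → 47×8, cost 47·5·8 = 1880
((A₁·A₂)·A₃): 47×8 by 8×42 → 47×42, cost 47·8·42 = 15792; cumulative 17672
(((A₁·A₂)·A₃)·A₄): 47×42 by 42×24 → 47×24, cost 47·42·24 = 47376; cumulative 65048
Total: 65048 scalar multiplications.

65048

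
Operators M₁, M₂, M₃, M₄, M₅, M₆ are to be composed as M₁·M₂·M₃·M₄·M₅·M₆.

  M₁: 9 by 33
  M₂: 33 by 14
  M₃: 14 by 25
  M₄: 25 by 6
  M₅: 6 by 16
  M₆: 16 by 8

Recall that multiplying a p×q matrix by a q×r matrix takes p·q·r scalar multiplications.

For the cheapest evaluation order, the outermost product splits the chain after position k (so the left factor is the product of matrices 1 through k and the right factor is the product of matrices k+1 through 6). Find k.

Adjacent pairs: M₁M₂ = 9·33·14 = 4158; M₂M₃ = 33·14·25 = 11550; M₃M₄ = 14·25·6 = 2100; M₄M₅ = 25·6·16 = 2400; M₅M₆ = 6·16·8 = 768.
Length 3: M₁..M₃: k=1: 0+11550+9·33·25=18975; k=2: 4158+0+9·14·25=7308 → min 7308 | M₂..M₄: k=2: 0+2100+33·14·6=4872; k=3: 11550+0+33·25·6=16500 → min 4872 | M₃..M₅: k=3: 0+2400+14·25·16=8000; k=4: 2100+0+14·6·16=3444 → min 3444 | M₄..M₆: k=4: 0+768+25·6·8=1968; k=5: 2400+0+25·16·8=5600 → min 1968.
Length 4: M₁..M₄: k=1: 0+4872+9·33·6=6654; k=2: 4158+2100+9·14·6=7014; k=3: 7308+0+9·25·6=8658 → min 6654 | M₂..M₅: k=2: 0+3444+33·14·16=10836; k=3: 11550+2400+33·25·16=27150; k=4: 4872+0+33·6·16=8040 → min 8040 | M₃..M₆: k=3: 0+1968+14·25·8=4768; k=4: 2100+768+14·6·8=3540; k=5: 3444+0+14·16·8=5236 → min 3540.
Length 5: M₁..M₅: k=1: 0+8040+9·33·16=12792; k=2: 4158+3444+9·14·16=9618; k=3: 7308+2400+9·25·16=13308; k=4: 6654+0+9·6·16=7518 → min 7518 | M₂..M₆: k=2: 0+3540+33·14·8=7236; k=3: 11550+1968+33·25·8=20118; k=4: 4872+768+33·6·8=7224; k=5: 8040+0+33·16·8=12264 → min 7224.
Top-level splits: k=1: (M₁..M₁)·(M₂..M₆) → 0+7224+9·33·8 = 9600; k=2: (M₁..M₂)·(M₃..M₆) → 4158+3540+9·14·8 = 8706; k=3: (M₁..M₃)·(M₄..M₆) → 7308+1968+9·25·8 = 11076; k=4: (M₁..M₄)·(M₅..M₆) → 6654+768+9·6·8 = 7854; k=5: (M₁..M₅)·(M₆..M₆) → 7518+0+9·16·8 = 8670.
Best split is after M₄, i.e. k = 4.

4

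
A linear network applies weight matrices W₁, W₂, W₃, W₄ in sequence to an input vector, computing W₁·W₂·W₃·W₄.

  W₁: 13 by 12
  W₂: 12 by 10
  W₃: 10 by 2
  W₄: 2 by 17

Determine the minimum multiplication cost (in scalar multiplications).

Adjacent pairs: W₁W₂ = 13·12·10 = 1560; W₂W₃ = 12·10·2 = 240; W₃W₄ = 10·2·17 = 340.
Length 3: W₁..W₃: k=1: 0+240+13·12·2=552; k=2: 1560+0+13·10·2=1820 → min 552 | W₂..W₄: k=2: 0+340+12·10·17=2380; k=3: 240+0+12·2·17=648 → min 648.
Length 4: W₁..W₄: k=1: 0+648+13·12·17=3300; k=2: 1560+340+13·10·17=4110; k=3: 552+0+13·2·17=994 → min 994.
Optimal order: ((W₁·(W₂·W₃))·W₄) with cost 994.

994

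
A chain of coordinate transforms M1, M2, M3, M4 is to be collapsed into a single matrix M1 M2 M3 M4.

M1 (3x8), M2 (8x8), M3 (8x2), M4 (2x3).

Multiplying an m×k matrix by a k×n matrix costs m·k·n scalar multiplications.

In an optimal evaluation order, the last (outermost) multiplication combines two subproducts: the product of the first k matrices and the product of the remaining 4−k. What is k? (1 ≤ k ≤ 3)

Adjacent pairs: M1M2 = 3·8·8 = 192; M2M3 = 8·8·2 = 128; M3M4 = 8·2·3 = 48.
Length 3: M1..M3: k=1: 0+128+3·8·2=176; k=2: 192+0+3·8·2=240 → min 176 | M2..M4: k=2: 0+48+8·8·3=240; k=3: 128+0+8·2·3=176 → min 176.
Top-level splits: k=1: (M1..M1)·(M2..M4) → 0+176+3·8·3 = 248; k=2: (M1..M2)·(M3..M4) → 192+48+3·8·3 = 312; k=3: (M1..M3)·(M4..M4) → 176+0+3·2·3 = 194.
Best split is after M3, i.e. k = 3.

3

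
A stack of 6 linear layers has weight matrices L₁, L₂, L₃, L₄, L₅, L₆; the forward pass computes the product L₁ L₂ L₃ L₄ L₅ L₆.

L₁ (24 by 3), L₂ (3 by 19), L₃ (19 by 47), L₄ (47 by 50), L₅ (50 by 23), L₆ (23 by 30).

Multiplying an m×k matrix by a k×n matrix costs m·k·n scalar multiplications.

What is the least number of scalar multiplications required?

Adjacent pairs: L₁L₂ = 24·3·19 = 1368; L₂L₃ = 3·19·47 = 2679; L₃L₄ = 19·47·50 = 44650; L₄L₅ = 47·50·23 = 54050; L₅L₆ = 50·23·30 = 34500.
Length 3: L₁..L₃: k=1: 0+2679+24·3·47=6063; k=2: 1368+0+24·19·47=22800 → min 6063 | L₂..L₄: k=2: 0+44650+3·19·50=47500; k=3: 2679+0+3·47·50=9729 → min 9729 | L₃..L₅: k=3: 0+54050+19·47·23=74589; k=4: 44650+0+19·50·23=66500 → min 66500 | L₄..L₆: k=4: 0+34500+47·50·30=105000; k=5: 54050+0+47·23·30=86480 → min 86480.
Length 4: L₁..L₄: k=1: 0+9729+24·3·50=13329; k=2: 1368+44650+24·19·50=68818; k=3: 6063+0+24·47·50=62463 → min 13329 | L₂..L₅: k=2: 0+66500+3·19·23=67811; k=3: 2679+54050+3·47·23=59972; k=4: 9729+0+3·50·23=13179 → min 13179 | L₃..L₆: k=3: 0+86480+19·47·30=113270; k=4: 44650+34500+19·50·30=107650; k=5: 66500+0+19·23·30=79610 → min 79610.
Length 5: L₁..L₅: k=1: 0+13179+24·3·23=14835; k=2: 1368+66500+24·19·23=78356; k=3: 6063+54050+24·47·23=86057; k=4: 13329+0+24·50·23=40929 → min 14835 | L₂..L₆: k=2: 0+79610+3·19·30=81320; k=3: 2679+86480+3·47·30=93389; k=4: 9729+34500+3·50·30=48729; k=5: 13179+0+3·23·30=15249 → min 15249.
Length 6: L₁..L₆: k=1: 0+15249+24·3·30=17409; k=2: 1368+79610+24·19·30=94658; k=3: 6063+86480+24·47·30=126383; k=4: 13329+34500+24·50·30=83829; k=5: 14835+0+24·23·30=31395 → min 17409.
Optimal order: (L₁ ((((L₂ L₃) L₄) L₅) L₆)) with cost 17409.

17409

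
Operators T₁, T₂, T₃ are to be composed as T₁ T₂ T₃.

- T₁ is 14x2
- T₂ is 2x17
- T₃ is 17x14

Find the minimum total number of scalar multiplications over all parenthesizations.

868

Order (T₁ (T₂ T₃)): (T₂ T₃): 2×17 by 17×14 → 2×14, cost 2·17·14 = 476; (T₁ (T₂ T₃)): 14×2 by 2×14 → 14×14, cost 14·2·14 = 392; cumulative 868. Total 868.
Order ((T₁ T₂) T₃): (T₁ T₂): 14×2 by 2×17 → 14×17, cost 14·2·17 = 476; ((T₁ T₂) T₃): 14×17 by 17×14 → 14×14, cost 14·17·14 = 3332; cumulative 3808. Total 3808.
Minimum: 868.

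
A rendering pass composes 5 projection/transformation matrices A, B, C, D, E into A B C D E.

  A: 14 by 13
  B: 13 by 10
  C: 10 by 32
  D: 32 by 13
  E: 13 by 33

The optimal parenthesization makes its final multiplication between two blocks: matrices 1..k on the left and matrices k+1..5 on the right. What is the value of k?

Adjacent pairs: AB = 14·13·10 = 1820; BC = 13·10·32 = 4160; CD = 10·32·13 = 4160; DE = 32·13·33 = 13728.
Length 3: A..C: k=1: 0+4160+14·13·32=9984; k=2: 1820+0+14·10·32=6300 → min 6300 | B..D: k=2: 0+4160+13·10·13=5850; k=3: 4160+0+13·32·13=9568 → min 5850 | C..E: k=3: 0+13728+10·32·33=24288; k=4: 4160+0+10·13·33=8450 → min 8450.
Length 4: A..D: k=1: 0+5850+14·13·13=8216; k=2: 1820+4160+14·10·13=7800; k=3: 6300+0+14·32·13=12124 → min 7800 | B..E: k=2: 0+8450+13·10·33=12740; k=3: 4160+13728+13·32·33=31616; k=4: 5850+0+13·13·33=11427 → min 11427.
Top-level splits: k=1: (A..A)·(B..E) → 0+11427+14·13·33 = 17433; k=2: (A..B)·(C..E) → 1820+8450+14·10·33 = 14890; k=3: (A..C)·(D..E) → 6300+13728+14·32·33 = 34812; k=4: (A..D)·(E..E) → 7800+0+14·13·33 = 13806.
Best split is after D, i.e. k = 4.

4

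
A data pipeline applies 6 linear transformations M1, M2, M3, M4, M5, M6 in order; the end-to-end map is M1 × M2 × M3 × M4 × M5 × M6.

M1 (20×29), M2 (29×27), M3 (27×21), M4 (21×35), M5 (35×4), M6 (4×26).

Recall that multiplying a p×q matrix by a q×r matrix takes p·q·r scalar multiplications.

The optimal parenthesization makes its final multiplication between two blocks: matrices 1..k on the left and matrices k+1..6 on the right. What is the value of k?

5

Adjacent pairs: M1M2 = 20·29·27 = 15660; M2M3 = 29·27·21 = 16443; M3M4 = 27·21·35 = 19845; M4M5 = 21·35·4 = 2940; M5M6 = 35·4·26 = 3640.
Length 3: M1..M3: k=1: 0+16443+20·29·21=28623; k=2: 15660+0+20·27·21=27000 → min 27000 | M2..M4: k=2: 0+19845+29·27·35=47250; k=3: 16443+0+29·21·35=37758 → min 37758 | M3..M5: k=3: 0+2940+27·21·4=5208; k=4: 19845+0+27·35·4=23625 → min 5208 | M4..M6: k=4: 0+3640+21·35·26=22750; k=5: 2940+0+21·4·26=5124 → min 5124.
Length 4: M1..M4: k=1: 0+37758+20·29·35=58058; k=2: 15660+19845+20·27·35=54405; k=3: 27000+0+20·21·35=41700 → min 41700 | M2..M5: k=2: 0+5208+29·27·4=8340; k=3: 16443+2940+29·21·4=21819; k=4: 37758+0+29·35·4=41818 → min 8340 | M3..M6: k=3: 0+5124+27·21·26=19866; k=4: 19845+3640+27·35·26=48055; k=5: 5208+0+27·4·26=8016 → min 8016.
Length 5: M1..M5: k=1: 0+8340+20·29·4=10660; k=2: 15660+5208+20·27·4=23028; k=3: 27000+2940+20·21·4=31620; k=4: 41700+0+20·35·4=44500 → min 10660 | M2..M6: k=2: 0+8016+29·27·26=28374; k=3: 16443+5124+29·21·26=37401; k=4: 37758+3640+29·35·26=67788; k=5: 8340+0+29·4·26=11356 → min 11356.
Top-level splits: k=1: (M1..M1)·(M2..M6) → 0+11356+20·29·26 = 26436; k=2: (M1..M2)·(M3..M6) → 15660+8016+20·27·26 = 37716; k=3: (M1..M3)·(M4..M6) → 27000+5124+20·21·26 = 43044; k=4: (M1..M4)·(M5..M6) → 41700+3640+20·35·26 = 63540; k=5: (M1..M5)·(M6..M6) → 10660+0+20·4·26 = 12740.
Best split is after M5, i.e. k = 5.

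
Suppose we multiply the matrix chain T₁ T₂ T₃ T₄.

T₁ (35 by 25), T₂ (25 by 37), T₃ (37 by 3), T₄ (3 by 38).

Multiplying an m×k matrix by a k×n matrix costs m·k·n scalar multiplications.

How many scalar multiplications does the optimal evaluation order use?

Adjacent pairs: T₁T₂ = 35·25·37 = 32375; T₂T₃ = 25·37·3 = 2775; T₃T₄ = 37·3·38 = 4218.
Length 3: T₁..T₃: k=1: 0+2775+35·25·3=5400; k=2: 32375+0+35·37·3=36260 → min 5400 | T₂..T₄: k=2: 0+4218+25·37·38=39368; k=3: 2775+0+25·3·38=5625 → min 5625.
Length 4: T₁..T₄: k=1: 0+5625+35·25·38=38875; k=2: 32375+4218+35·37·38=85803; k=3: 5400+0+35·3·38=9390 → min 9390.
Optimal order: ((T₁ (T₂ T₃)) T₄) with cost 9390.

9390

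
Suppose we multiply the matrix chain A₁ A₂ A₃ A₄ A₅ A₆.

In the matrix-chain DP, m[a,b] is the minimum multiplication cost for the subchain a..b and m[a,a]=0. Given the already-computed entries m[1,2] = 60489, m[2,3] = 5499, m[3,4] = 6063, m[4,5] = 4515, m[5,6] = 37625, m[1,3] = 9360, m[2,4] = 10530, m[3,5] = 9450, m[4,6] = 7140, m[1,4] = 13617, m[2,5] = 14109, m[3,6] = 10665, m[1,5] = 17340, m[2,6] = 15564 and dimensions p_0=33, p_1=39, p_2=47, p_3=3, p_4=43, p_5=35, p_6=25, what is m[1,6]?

m[1,6] = min over k∈[1,5] of m[1,k]+m[k+1,6]+p_{0}·p_k·p_{6}.
k=1: 0 + 15564 + 33·39·25 = 47739; k=2: 60489 + 10665 + 33·47·25 = 109929; k=3: 9360 + 7140 + 33·3·25 = 18975; k=4: 13617 + 37625 + 33·43·25 = 86717; k=5: 17340 + 0 + 33·35·25 = 46215.
Minimum: 18975 at k=3.

18975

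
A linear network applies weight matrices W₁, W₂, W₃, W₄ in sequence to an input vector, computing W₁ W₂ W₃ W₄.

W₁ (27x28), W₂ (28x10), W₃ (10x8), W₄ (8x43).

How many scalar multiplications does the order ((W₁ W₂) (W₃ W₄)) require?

22610

(W₁ W₂): 27×28 by 28×10 → 27×10, cost 27·28·10 = 7560
(W₃ W₄): 10×8 by 8×43 → 10×43, cost 10·8·43 = 3440
((W₁ W₂) (W₃ W₄)): 27×10 by 10×43 → 27×43, cost 27·10·43 = 11610; cumulative 22610
Total: 22610 scalar multiplications.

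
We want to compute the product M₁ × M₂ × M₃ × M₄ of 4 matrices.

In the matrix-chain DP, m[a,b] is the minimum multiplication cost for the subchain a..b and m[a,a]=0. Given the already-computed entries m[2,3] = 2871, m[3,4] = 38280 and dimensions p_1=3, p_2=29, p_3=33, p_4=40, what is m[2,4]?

m[2,4] = min over k∈[2,3] of m[2,k]+m[k+1,4]+p_{1}·p_k·p_{4}.
k=2: 0 + 38280 + 3·29·40 = 41760; k=3: 2871 + 0 + 3·33·40 = 6831.
Minimum: 6831 at k=3.

6831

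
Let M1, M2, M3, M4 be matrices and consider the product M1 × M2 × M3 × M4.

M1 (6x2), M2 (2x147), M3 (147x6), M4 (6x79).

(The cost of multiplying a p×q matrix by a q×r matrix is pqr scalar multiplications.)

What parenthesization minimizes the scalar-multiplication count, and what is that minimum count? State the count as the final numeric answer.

3660

Adjacent pairs: M1M2 = 6·2·147 = 1764; M2M3 = 2·147·6 = 1764; M3M4 = 147·6·79 = 69678.
Length 3: M1..M3: k=1: 0+1764+6·2·6=1836; k=2: 1764+0+6·147·6=7056 → min 1836 | M2..M4: k=2: 0+69678+2·147·79=92904; k=3: 1764+0+2·6·79=2712 → min 2712.
Length 4: M1..M4: k=1: 0+2712+6·2·79=3660; k=2: 1764+69678+6·147·79=141120; k=3: 1836+0+6·6·79=4680 → min 3660.
Optimal parenthesization: (M1 × ((M2 × M3) × M4)) with cost 3660.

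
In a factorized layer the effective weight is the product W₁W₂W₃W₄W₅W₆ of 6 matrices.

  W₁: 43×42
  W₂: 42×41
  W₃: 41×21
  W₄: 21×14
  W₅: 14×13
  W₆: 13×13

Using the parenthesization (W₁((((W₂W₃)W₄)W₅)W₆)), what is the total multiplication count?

86730

(W₂W₃): 42×41 by 41×21 → 42×21, cost 42·41·21 = 36162
((W₂W₃)W₄): 42×21 by 21×14 → 42×14, cost 42·21·14 = 12348; cumulative 48510
(((W₂W₃)W₄)W₅): 42×14 by 14×13 → 42×13, cost 42·14·13 = 7644; cumulative 56154
((((W₂W₃)W₄)W₅)W₆): 42×13 by 13×13 → 42×13, cost 42·13·13 = 7098; cumulative 63252
(W₁((((W₂W₃)W₄)W₅)W₆)): 43×42 by 42×13 → 43×13, cost 43·42·13 = 23478; cumulative 86730
Total: 86730 scalar multiplications.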